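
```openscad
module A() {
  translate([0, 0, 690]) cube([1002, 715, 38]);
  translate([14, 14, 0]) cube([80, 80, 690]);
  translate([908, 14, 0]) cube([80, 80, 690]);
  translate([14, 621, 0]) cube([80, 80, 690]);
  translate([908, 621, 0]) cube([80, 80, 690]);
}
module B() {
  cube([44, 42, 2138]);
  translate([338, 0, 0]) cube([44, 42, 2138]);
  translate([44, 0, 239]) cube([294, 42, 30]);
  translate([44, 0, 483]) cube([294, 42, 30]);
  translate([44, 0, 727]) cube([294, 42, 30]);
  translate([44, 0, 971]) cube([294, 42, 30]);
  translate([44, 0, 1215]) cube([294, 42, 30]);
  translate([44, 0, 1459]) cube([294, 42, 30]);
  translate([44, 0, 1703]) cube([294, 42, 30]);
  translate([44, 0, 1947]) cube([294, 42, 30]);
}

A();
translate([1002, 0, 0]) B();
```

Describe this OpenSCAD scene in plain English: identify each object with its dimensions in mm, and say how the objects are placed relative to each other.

A is a table with a 1002×715 mm rectangular top, 38 mm thick, top surface at z = 728 mm, supported by four 80×80 mm square legs, each inset 14 mm from the nearest pair of top edges, running from the floor.

B is a wooden ladder with two side rails of 44×42 mm section and 2138 mm height, set 382 mm apart overall. Between them run 8 rectangular rungs (42 mm deep, 30 mm thick), front faces flush with the rails' −y face. The bottom of the first rung is 239 mm above the floor and each subsequent rung is 244 mm higher than the one below.

The ladder is against the table's +x side, with their −y faces flush.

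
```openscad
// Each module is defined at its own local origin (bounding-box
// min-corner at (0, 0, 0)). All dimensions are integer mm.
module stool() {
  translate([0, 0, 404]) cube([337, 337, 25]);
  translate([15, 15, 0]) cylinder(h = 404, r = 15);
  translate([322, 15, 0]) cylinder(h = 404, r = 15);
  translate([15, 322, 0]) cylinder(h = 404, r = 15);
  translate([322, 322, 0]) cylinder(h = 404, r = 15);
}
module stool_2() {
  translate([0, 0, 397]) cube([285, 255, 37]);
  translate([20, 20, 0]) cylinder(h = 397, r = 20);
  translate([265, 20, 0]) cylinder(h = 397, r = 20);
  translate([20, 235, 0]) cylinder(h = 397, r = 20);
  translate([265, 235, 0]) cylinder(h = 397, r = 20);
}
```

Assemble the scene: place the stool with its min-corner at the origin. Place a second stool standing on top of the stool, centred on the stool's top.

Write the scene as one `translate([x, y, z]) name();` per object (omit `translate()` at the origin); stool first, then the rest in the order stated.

stool();
translate([26, 41, 429]) stool_2();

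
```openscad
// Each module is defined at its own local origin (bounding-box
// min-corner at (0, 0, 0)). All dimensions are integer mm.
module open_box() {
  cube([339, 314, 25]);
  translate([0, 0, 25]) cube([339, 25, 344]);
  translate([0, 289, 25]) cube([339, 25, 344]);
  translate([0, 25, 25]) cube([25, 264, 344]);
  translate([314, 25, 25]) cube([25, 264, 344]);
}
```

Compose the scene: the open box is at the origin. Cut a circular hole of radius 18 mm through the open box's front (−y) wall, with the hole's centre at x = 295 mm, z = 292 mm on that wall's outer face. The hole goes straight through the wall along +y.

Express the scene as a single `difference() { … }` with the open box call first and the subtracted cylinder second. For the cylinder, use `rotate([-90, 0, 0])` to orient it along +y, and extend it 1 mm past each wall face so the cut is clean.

difference() {
  open_box();
  translate([295, -1, 292]) rotate([-90, 0, 0]) cylinder(h = 27, r = 18);
}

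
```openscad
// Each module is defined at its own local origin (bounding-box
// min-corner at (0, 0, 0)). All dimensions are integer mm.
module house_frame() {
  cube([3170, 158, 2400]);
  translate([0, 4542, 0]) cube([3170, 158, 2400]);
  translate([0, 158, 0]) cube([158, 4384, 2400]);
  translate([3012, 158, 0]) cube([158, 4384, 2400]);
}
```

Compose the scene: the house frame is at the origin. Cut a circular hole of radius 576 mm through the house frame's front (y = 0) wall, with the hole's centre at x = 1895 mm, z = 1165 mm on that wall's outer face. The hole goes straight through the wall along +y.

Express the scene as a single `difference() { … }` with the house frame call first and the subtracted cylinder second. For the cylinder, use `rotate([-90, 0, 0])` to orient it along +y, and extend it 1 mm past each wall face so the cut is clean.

difference() {
  house_frame();
  translate([1895, -1, 1165]) rotate([-90, 0, 0]) cylinder(h = 160, r = 576);
}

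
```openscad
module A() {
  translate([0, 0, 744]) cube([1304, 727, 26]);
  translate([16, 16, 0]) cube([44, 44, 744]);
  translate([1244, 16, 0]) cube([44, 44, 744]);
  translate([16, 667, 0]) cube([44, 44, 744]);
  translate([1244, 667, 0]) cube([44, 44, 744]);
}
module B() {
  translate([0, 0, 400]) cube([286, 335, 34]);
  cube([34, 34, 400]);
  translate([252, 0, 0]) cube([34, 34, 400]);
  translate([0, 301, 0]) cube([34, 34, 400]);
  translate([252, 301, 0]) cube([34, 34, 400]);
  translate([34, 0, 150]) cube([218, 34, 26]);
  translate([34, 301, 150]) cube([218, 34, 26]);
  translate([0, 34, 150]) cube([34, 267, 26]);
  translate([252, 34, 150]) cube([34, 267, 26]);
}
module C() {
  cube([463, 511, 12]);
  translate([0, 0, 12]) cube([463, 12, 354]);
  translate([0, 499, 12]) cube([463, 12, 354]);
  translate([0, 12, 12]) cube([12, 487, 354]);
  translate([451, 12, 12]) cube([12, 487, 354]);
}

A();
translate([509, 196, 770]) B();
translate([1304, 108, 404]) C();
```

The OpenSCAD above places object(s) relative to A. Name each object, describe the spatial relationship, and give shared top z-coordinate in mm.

Both tops at z = 770 mm.

A is a table. B is a stool. C is an open box. The stool is on top of the table, centred. The open box is beside the table with their tops flush at z = 770. The shared top z-coordinate is 770 mm.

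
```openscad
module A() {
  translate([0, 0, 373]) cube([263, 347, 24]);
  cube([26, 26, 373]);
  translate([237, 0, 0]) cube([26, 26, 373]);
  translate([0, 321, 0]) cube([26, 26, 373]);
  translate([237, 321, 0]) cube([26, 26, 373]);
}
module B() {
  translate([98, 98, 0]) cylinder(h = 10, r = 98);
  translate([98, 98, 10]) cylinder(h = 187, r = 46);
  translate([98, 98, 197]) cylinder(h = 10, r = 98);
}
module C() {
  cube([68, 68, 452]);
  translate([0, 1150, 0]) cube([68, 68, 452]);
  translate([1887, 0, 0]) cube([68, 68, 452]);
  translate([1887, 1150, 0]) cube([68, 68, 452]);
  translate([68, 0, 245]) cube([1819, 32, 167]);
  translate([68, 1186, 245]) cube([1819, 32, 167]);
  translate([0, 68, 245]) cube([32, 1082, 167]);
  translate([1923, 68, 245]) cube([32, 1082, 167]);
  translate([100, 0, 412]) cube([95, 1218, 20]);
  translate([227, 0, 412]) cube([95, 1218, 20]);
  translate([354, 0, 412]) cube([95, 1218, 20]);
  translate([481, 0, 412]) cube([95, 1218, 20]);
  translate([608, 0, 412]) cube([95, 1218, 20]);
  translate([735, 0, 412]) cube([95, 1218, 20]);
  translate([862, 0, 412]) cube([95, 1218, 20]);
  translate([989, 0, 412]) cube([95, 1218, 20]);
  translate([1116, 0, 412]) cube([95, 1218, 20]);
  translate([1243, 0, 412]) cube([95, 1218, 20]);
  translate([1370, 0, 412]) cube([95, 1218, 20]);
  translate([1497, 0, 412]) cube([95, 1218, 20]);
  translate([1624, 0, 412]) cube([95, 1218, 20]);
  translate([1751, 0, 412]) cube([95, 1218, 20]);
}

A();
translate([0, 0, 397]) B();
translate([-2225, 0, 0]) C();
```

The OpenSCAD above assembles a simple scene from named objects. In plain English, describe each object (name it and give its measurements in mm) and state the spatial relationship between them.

A is a four-legged stool. The seat is 263×347 mm, 24 mm thick, top at z = 397 mm. It stands on four square legs, each 26×26 mm in cross-section, from z = 0 to the seat underside, each flush with a corner of the seat.

B is a spool: two coaxial disc flanges of radius 98 mm and thickness 10 mm, joined by a core cylinder of radius 46 mm and height 187 mm. The lower flange rests on z = 0 and the three cylinders share a vertical axis.

C is a bed frame 1955 mm long (x) by 1218 mm wide (y). Four 68×68 mm corner posts, 452 mm tall, at the corners of the footprint. Four rails of 32 mm thickness and 167 mm height run between adjacent posts with their undersides at z = 245 mm, their outer faces flush with the outside of the frame (the two x-running rails run between the posts' inner faces; the two y-running rails run between the posts' inner faces). 14 slats, each 95 mm wide (x) and 20 mm thick, lie across the top of the two x-running rails, running the full 1218 mm width of the frame in y; the slats are evenly spaced along x between the inner faces of the end posts with equal gaps (rounded down to the nearest mm) at the −x end and between each pair — any rounding remainder accumulates at the +x end.

The spool is on top of the stool. The bed frame is on the floor beside the stool on its −x side.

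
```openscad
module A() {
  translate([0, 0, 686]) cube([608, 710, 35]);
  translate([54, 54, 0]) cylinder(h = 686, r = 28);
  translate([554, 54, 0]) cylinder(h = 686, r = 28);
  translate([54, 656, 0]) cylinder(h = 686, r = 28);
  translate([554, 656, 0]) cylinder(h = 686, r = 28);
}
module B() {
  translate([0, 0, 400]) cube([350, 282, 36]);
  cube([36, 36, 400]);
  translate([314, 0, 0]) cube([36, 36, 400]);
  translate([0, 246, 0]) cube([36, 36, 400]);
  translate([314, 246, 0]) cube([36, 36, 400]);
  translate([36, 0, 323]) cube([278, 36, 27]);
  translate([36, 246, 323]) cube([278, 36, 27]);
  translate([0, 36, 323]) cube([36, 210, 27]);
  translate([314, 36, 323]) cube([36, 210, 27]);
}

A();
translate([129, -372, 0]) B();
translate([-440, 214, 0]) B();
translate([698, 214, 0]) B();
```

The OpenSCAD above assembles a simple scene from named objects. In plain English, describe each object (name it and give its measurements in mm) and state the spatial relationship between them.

A is a rectangular dining table. The top is 608×710×35 mm with its upper surface at z = 721 mm. It stands on four round legs of 56 mm diameter, each leg's bounding box inset 26 mm from the nearest pair of top edges, running from the floor to the underside of the top.

B is a four-legged stool. The seat is 350×282 mm, 36 mm thick, top at z = 436 mm. It stands on four square legs, each 36×36 mm in cross-section, from z = 0 to the seat underside, each flush with a corner of the seat. Four stretchers, 36 mm wide and 27 mm tall, connect adjacent legs with their undersides at z = 323 mm, each running between the inner faces of the legs it joins and aligned with the legs' outer faces on the other axis.

Three stools sit around the table at the −y, −x, +x sides.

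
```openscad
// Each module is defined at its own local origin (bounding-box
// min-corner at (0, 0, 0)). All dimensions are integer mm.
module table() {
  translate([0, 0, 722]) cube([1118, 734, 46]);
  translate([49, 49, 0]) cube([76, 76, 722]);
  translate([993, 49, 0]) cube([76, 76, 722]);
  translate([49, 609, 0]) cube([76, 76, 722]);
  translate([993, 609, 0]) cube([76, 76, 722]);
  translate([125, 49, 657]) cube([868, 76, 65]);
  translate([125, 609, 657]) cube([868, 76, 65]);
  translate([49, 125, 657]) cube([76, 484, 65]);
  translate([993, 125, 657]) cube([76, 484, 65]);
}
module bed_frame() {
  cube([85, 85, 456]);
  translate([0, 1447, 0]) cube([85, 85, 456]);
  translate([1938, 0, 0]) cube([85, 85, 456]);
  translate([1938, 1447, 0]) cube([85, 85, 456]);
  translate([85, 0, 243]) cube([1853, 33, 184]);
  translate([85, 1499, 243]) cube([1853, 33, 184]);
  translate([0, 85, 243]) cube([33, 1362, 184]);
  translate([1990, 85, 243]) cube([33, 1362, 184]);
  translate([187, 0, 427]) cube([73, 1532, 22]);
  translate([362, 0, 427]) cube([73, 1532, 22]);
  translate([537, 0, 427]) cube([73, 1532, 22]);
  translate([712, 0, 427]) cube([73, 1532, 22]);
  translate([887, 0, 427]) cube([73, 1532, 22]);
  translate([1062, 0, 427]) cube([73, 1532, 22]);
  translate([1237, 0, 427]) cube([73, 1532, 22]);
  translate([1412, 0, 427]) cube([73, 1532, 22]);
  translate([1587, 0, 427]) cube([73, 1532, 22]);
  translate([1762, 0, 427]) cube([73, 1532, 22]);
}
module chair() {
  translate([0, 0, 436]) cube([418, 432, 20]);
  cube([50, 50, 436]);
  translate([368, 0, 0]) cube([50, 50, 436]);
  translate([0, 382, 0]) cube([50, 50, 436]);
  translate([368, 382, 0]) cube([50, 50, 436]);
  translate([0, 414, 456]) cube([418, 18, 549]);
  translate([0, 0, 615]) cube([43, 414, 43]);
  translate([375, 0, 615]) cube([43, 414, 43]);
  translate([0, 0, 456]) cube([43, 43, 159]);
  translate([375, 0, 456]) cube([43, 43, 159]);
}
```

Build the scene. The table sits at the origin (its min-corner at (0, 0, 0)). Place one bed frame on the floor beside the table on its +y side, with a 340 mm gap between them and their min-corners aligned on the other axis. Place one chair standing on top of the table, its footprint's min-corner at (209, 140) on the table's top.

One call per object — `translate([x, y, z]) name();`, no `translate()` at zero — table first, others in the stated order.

table();
translate([0, 1074, 0]) bed_frame();
translate([209, 140, 768]) chair();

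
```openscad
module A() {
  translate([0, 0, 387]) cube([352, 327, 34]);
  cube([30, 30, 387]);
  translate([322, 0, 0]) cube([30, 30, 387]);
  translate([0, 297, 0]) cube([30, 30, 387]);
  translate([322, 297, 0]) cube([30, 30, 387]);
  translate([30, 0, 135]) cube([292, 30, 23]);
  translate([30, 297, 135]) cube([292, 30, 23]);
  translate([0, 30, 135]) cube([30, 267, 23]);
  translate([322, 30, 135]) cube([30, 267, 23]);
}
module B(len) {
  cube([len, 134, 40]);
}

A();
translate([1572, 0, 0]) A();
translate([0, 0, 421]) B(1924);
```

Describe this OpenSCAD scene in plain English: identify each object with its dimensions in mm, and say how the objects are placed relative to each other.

A is a four-legged stool. The seat is 352×327 mm, 34 mm thick, top at z = 421 mm. It stands on four square legs, each 30×30 mm in cross-section, from z = 0 to the seat underside, each flush with a corner of the seat. Four stretchers, 30 mm wide and 23 mm tall, connect adjacent legs with their undersides at z = 135 mm, each running between the inner faces of the legs it joins and aligned with the legs' outer faces on the other axis.

B is a rectangular beam 1924 mm long (x), 134 mm deep (y), 40 mm thick (z).

The beam spans the tops of two stools placed 1220 mm apart, resting at z = 421 mm.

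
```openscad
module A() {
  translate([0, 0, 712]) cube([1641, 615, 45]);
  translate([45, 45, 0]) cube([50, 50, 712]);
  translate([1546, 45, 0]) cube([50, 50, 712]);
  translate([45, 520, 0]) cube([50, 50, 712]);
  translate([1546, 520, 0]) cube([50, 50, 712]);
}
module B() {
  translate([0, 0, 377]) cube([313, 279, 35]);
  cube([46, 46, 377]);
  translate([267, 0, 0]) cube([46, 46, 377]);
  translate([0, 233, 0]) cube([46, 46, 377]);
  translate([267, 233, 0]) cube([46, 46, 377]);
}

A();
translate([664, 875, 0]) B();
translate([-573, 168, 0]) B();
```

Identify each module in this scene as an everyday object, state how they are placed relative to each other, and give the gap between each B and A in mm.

Each stool's nearest face is 260 mm from the table's bounding box.

A is a table. B is a stool. Two stools sit around the table at the +y, −x sides. The gap between each stool and the table is 260 mm.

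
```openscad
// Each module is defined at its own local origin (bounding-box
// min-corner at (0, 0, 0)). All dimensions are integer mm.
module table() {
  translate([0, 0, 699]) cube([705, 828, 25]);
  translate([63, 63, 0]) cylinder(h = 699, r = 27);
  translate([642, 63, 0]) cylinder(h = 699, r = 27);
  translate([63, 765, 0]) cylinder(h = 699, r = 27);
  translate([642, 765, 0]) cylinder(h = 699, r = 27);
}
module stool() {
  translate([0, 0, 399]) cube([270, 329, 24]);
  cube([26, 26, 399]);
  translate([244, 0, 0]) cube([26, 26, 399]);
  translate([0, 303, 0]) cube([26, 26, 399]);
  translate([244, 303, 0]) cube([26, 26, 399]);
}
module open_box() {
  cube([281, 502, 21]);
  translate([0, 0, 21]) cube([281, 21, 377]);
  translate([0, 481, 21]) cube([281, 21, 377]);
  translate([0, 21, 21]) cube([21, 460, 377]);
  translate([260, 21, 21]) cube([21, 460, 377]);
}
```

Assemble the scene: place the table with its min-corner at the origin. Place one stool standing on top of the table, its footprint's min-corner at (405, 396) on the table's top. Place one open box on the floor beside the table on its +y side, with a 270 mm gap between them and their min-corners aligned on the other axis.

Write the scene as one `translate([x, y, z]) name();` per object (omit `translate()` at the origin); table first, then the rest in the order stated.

table();
translate([405, 396, 724]) stool();
translate([0, 1098, 0]) open_box();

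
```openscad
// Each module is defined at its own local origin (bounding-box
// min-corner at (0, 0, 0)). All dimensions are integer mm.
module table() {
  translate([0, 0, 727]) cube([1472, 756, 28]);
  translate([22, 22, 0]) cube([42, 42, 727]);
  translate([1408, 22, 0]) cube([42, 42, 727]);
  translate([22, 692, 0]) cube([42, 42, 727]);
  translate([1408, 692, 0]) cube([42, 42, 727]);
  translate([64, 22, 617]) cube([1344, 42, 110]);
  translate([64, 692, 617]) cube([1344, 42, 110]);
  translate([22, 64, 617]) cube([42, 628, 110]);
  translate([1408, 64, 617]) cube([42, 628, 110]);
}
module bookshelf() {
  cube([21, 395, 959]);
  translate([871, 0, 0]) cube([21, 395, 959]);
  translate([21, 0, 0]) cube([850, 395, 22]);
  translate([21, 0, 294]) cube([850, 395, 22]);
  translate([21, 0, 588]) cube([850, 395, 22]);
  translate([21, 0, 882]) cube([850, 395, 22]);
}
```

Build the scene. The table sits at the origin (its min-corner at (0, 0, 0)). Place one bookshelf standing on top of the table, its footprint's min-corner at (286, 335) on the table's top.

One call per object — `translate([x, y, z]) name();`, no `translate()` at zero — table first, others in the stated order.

table();
translate([286, 335, 755]) bookshelf();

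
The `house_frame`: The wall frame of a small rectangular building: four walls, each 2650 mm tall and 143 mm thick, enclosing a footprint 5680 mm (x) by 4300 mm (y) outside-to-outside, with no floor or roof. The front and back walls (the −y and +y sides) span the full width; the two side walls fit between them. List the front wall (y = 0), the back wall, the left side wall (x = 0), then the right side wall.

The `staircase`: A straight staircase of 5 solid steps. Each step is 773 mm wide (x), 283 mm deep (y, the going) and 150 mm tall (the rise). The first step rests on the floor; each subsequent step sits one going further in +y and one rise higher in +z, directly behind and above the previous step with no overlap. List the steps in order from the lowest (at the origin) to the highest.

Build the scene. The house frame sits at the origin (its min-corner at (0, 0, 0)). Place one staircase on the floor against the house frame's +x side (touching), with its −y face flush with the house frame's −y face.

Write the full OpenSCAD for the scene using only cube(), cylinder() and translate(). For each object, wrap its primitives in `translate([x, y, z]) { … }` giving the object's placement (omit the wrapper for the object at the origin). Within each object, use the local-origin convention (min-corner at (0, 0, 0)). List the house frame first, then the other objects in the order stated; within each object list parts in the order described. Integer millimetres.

cube([5680, 143, 2650]);
translate([0, 4157, 0]) cube([5680, 143, 2650]);
translate([0, 143, 0]) cube([143, 4014, 2650]);
translate([5537, 143, 0]) cube([143, 4014, 2650]);
translate([5680, 0, 0]) {
  cube([773, 283, 150]);
  translate([0, 283, 150]) cube([773, 283, 150]);
  translate([0, 566, 300]) cube([773, 283, 150]);
  translate([0, 849, 450]) cube([773, 283, 150]);
  translate([0, 1132, 600]) cube([773, 283, 150]);
}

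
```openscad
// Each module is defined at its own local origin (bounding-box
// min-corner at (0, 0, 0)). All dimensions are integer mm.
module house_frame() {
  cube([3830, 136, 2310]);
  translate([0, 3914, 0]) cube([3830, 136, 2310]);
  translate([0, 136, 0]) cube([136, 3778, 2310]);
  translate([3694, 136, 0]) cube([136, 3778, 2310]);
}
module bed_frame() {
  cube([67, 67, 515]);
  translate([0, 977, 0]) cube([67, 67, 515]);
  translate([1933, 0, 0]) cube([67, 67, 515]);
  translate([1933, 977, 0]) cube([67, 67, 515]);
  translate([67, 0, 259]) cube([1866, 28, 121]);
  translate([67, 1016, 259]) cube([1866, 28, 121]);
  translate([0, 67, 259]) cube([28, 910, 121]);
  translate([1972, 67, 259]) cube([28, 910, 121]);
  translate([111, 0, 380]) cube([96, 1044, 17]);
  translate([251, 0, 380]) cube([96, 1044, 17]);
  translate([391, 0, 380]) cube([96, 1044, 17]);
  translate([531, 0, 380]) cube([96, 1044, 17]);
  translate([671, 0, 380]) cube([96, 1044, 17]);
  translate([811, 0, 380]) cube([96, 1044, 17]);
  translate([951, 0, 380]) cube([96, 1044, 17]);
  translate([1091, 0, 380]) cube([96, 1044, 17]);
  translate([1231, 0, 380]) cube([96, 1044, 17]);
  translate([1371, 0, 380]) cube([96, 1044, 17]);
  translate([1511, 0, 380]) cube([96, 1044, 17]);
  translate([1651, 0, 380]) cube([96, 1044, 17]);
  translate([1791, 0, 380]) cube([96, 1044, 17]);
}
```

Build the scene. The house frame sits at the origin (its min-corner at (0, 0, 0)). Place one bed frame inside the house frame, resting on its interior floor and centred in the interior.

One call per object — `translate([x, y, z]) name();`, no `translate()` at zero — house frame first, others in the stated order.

house_frame();
translate([915, 1503, 0]) bed_frame();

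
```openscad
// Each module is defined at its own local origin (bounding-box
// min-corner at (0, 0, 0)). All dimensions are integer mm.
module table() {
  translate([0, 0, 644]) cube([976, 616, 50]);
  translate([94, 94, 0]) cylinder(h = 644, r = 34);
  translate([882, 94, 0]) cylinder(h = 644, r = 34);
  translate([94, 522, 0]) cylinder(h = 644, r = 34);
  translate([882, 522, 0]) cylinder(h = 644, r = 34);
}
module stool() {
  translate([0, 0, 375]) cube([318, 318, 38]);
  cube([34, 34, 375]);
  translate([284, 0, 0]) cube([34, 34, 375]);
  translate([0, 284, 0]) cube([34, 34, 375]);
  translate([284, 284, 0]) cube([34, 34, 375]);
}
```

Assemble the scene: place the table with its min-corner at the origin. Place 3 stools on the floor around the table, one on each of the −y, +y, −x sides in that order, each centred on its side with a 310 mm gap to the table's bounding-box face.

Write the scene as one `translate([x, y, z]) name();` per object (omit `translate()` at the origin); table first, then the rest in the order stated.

table();
translate([329, -628, 0]) stool();
translate([329, 926, 0]) stool();
translate([-628, 149, 0]) stool();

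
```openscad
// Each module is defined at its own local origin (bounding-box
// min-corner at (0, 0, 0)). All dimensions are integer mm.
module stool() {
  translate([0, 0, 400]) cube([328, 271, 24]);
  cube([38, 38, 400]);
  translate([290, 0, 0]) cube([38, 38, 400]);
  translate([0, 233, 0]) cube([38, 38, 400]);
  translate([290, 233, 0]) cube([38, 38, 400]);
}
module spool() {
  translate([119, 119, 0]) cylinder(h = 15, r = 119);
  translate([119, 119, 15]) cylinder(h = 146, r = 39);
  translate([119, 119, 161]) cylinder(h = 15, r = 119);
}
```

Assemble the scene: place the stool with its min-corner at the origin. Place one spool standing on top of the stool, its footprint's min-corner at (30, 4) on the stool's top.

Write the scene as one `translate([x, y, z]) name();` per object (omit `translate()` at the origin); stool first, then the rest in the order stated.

stool();
translate([30, 4, 424]) spool();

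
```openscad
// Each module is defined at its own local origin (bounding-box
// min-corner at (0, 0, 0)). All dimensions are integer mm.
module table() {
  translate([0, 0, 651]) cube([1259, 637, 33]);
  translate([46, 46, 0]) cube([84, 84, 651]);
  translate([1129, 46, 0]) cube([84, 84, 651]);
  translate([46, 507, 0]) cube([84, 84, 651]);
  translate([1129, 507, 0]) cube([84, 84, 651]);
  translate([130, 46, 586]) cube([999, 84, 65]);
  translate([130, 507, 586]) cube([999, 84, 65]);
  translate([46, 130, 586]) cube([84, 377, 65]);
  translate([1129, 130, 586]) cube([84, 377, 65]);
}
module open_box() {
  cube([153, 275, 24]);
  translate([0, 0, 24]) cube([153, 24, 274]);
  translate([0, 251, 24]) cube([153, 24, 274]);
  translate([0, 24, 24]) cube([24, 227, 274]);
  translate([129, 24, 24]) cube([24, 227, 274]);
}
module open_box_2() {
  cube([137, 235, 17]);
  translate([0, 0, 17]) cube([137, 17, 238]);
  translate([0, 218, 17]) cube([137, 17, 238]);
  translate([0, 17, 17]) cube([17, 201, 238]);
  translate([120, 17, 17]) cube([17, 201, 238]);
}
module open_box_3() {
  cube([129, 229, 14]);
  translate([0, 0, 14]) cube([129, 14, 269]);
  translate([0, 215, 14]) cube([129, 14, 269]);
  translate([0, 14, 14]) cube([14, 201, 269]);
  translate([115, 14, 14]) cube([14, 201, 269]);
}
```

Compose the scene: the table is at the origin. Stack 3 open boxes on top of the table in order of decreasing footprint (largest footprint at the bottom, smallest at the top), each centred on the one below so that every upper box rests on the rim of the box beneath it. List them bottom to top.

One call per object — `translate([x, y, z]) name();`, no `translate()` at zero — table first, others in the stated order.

table();
translate([553, 181, 684]) open_box();
translate([561, 201, 982]) open_box_2();
translate([565, 204, 1237]) open_box_3();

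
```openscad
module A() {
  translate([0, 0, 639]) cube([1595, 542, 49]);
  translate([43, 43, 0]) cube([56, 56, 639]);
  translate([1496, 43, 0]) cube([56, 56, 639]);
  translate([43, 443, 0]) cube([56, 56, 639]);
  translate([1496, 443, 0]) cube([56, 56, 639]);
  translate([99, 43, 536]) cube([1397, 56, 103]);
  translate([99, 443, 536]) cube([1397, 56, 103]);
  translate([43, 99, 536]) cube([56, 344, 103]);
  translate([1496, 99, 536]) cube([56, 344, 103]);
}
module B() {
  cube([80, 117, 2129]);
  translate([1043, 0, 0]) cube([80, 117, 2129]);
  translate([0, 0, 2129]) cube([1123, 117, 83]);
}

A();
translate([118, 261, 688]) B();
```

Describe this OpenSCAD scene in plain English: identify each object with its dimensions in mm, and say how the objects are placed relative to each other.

A is a rectangular dining table. The top is 1595×542×49 mm with its upper surface at z = 688 mm. It stands on four 56×56 mm square legs, each inset 43 mm from the nearest pair of top edges, running from the floor to the underside of the top. Four apron rails, 56 mm thick and 103 mm tall, run between adjacent legs with their top edges flush with the underside of the top and their outer faces flush with the legs' outer faces.

B is a door frame. The clear opening is 963 mm wide and 2129 mm high. Two 80 mm wide jambs, 117 mm deep, stand either side of the opening from the floor to the top of the opening. A 83 mm thick head sits across the top of both jambs, spanning the full outside width of the frame.

The door frame is on top of the table.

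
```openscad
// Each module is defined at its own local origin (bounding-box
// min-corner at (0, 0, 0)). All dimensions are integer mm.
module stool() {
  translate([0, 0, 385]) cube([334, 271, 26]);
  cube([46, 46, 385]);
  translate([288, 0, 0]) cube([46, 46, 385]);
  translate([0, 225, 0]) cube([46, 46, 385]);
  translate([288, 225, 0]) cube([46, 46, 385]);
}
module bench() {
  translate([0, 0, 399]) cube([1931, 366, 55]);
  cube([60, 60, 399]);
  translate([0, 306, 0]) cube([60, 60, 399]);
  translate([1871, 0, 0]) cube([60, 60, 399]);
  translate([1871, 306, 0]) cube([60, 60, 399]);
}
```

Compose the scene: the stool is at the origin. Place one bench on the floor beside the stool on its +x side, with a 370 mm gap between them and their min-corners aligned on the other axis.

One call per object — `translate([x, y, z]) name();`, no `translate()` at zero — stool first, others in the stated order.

stool();
translate([704, 0, 0]) bench();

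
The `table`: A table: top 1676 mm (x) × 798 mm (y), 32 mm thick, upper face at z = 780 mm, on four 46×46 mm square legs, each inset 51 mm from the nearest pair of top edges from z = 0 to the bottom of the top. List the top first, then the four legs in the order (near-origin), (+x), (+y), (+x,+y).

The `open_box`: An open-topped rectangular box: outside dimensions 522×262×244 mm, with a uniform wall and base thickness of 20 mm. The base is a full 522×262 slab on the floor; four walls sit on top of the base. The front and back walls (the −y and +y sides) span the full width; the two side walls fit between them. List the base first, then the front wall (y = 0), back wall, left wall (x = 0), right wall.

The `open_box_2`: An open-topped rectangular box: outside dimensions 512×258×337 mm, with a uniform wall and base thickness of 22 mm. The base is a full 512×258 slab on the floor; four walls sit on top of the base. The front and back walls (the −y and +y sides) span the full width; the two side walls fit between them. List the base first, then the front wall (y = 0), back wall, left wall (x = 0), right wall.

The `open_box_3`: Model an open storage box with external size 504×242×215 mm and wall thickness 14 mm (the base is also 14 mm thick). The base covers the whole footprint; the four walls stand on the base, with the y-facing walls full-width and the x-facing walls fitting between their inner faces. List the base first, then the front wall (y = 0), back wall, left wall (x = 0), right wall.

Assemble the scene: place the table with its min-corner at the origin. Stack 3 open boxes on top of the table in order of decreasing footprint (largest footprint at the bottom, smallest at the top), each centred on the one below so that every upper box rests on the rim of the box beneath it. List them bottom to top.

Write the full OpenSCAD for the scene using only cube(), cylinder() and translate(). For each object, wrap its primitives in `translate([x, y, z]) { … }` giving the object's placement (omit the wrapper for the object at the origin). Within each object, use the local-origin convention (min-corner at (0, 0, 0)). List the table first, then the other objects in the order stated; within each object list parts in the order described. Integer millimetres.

translate([0, 0, 748]) cube([1676, 798, 32]);
translate([51, 51, 0]) cube([46, 46, 748]);
translate([1579, 51, 0]) cube([46, 46, 748]);
translate([51, 701, 0]) cube([46, 46, 748]);
translate([1579, 701, 0]) cube([46, 46, 748]);
translate([577, 268, 780]) {
  cube([522, 262, 20]);
  translate([0, 0, 20]) cube([522, 20, 224]);
  translate([0, 242, 20]) cube([522, 20, 224]);
  translate([0, 20, 20]) cube([20, 222, 224]);
  translate([502, 20, 20]) cube([20, 222, 224]);
}
translate([582, 270, 1024]) {
  cube([512, 258, 22]);
  translate([0, 0, 22]) cube([512, 22, 315]);
  translate([0, 236, 22]) cube([512, 22, 315]);
  translate([0, 22, 22]) cube([22, 214, 315]);
  translate([490, 22, 22]) cube([22, 214, 315]);
}
translate([586, 278, 1361]) {
  cube([504, 242, 14]);
  translate([0, 0, 14]) cube([504, 14, 201]);
  translate([0, 228, 14]) cube([504, 14, 201]);
  translate([0, 14, 14]) cube([14, 214, 201]);
  translate([490, 14, 14]) cube([14, 214, 201]);
}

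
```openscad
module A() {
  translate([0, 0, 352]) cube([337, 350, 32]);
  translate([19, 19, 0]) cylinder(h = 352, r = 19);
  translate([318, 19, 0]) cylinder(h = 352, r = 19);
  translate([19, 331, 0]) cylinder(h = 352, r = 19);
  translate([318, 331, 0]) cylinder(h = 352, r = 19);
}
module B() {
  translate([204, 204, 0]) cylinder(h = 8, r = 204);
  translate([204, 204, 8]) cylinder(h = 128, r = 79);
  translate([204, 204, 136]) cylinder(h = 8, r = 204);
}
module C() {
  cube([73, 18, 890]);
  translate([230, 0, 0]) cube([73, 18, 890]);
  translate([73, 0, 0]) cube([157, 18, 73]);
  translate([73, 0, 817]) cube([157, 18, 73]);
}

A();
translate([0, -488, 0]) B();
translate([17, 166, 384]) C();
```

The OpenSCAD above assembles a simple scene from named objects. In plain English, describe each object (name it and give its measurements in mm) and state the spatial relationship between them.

A is a four-legged stool. The seat is 337×350 mm, 32 mm thick, top at z = 384 mm. It stands on four round legs, each 38 mm in diameter, from z = 0 to the seat underside, each leg's axis is inset half a diameter from the nearest pair of seat edges (so the leg's bounding box is flush with the corner).

B is a spool: two coaxial disc flanges of radius 204 mm and thickness 8 mm, joined by a core cylinder of radius 79 mm and height 128 mm. The lower flange rests on z = 0 and the three cylinders share a vertical axis.

C is a rectangular picture frame lying in the x–z plane (depth along y). The opening is 157 mm wide (x) by 744 mm tall (z), surrounded by a border 73 mm wide on all four sides. The frame is 18 mm deep and is made of two full-height vertical stiles with two horizontal rails fitted between them.

The spool is on the floor beside the stool on its −y side. The picture frame is on top of the stool, centred.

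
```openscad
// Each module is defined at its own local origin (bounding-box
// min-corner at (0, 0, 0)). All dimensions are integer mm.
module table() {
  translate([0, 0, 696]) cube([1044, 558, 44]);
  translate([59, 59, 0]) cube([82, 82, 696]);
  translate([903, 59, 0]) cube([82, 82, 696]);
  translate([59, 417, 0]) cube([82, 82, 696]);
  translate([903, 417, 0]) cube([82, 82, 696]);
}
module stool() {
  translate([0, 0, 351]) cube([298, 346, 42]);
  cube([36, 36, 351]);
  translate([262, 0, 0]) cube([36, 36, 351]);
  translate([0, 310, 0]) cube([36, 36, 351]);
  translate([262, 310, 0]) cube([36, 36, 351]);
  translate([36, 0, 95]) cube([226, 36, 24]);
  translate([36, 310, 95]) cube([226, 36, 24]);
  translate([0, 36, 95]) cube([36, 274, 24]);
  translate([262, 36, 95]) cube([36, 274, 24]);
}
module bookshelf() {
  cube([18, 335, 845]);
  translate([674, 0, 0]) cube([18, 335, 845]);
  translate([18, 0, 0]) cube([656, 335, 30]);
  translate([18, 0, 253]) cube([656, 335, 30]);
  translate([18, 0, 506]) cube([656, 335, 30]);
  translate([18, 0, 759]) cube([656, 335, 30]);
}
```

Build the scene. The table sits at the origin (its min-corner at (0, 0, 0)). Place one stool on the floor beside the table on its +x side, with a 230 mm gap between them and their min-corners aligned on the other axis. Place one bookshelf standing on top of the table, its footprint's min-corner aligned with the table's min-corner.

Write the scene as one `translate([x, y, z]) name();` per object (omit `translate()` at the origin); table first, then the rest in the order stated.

table();
translate([1274, 0, 0]) stool();
translate([0, 0, 740]) bookshelf();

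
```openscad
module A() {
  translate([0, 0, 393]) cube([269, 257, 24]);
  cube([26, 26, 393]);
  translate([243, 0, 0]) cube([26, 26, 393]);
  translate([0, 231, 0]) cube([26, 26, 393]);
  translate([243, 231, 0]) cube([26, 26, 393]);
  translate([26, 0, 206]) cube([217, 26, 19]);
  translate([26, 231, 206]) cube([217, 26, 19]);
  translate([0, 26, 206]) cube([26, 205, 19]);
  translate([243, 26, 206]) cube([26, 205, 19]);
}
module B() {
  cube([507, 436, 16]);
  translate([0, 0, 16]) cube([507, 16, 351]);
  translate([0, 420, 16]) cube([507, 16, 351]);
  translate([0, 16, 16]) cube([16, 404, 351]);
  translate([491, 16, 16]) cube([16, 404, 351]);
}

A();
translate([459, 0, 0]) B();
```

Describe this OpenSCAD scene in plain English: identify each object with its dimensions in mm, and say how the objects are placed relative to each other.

A is a four-legged stool. The seat is a 269×257×24 mm slab whose top surface is at z = 417 mm; four square legs, each 26×26 mm in cross-section, run from the floor (z = 0) to the underside of the seat, each flush with a corner of the seat. Four stretchers, 26 mm wide and 19 mm tall, connect adjacent legs with their undersides at z = 206 mm, each running between the inner faces of the legs it joins and aligned with the legs' outer faces on the other axis.

B is an open-topped rectangular box: outside dimensions 507×436×367 mm, with a uniform wall and base thickness of 16 mm. The base is a full 507×436 slab on the floor; four walls sit on top of the base. The front and back walls (the −y and +y sides) span the full width; the two side walls fit between them.

The open box is on the floor beside the stool on its +x side.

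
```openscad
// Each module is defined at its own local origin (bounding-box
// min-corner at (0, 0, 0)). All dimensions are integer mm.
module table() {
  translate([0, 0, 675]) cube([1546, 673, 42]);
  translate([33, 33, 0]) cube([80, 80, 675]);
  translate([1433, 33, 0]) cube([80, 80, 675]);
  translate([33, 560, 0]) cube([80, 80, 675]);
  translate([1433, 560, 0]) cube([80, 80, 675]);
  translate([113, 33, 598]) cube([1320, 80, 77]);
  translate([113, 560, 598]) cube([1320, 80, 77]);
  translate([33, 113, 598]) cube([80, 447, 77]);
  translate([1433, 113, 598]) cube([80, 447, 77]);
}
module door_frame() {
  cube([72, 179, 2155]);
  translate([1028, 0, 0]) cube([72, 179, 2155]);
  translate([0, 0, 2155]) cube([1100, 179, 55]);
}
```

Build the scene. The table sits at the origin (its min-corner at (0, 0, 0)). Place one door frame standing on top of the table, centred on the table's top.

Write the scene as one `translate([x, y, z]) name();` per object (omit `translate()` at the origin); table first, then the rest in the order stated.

table();
translate([223, 247, 717]) door_frame();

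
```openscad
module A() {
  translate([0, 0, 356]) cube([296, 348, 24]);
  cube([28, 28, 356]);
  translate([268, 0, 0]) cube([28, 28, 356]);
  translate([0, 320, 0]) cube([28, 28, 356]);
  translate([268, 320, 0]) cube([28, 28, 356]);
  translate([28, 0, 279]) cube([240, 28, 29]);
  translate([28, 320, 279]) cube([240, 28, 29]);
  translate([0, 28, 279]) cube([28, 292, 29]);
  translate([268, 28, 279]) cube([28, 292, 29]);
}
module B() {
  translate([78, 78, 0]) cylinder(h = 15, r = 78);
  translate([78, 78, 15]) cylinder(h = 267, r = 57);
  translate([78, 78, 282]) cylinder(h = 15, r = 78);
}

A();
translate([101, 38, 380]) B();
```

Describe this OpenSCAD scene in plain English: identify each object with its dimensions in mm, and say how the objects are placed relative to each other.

A is a four-legged stool. The seat is 296×348 mm, 24 mm thick, top at z = 380 mm. It stands on four square legs, each 28×28 mm in cross-section, from z = 0 to the seat underside, each flush with a corner of the seat. Four stretchers, 28 mm wide and 29 mm tall, connect adjacent legs with their undersides at z = 279 mm, each running between the inner faces of the legs it joins and aligned with the legs' outer faces on the other axis.

B is a spool: two coaxial disc flanges of radius 78 mm and thickness 15 mm, joined by a core cylinder of radius 57 mm and height 267 mm. The lower flange rests on z = 0 and the three cylinders share a vertical axis.

The spool is on top of the stool.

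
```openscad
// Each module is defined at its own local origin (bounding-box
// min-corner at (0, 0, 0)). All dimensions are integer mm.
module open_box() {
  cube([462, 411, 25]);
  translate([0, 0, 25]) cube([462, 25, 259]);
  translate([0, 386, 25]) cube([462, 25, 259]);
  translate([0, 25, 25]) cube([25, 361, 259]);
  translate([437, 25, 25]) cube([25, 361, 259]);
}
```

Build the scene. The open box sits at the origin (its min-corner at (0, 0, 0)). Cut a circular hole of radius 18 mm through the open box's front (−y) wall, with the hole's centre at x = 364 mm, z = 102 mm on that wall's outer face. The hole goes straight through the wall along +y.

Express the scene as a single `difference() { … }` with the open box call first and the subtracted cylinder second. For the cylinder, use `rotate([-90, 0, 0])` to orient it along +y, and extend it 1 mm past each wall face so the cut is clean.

difference() {
  open_box();
  translate([364, -1, 102]) rotate([-90, 0, 0]) cylinder(h = 27, r = 18);
}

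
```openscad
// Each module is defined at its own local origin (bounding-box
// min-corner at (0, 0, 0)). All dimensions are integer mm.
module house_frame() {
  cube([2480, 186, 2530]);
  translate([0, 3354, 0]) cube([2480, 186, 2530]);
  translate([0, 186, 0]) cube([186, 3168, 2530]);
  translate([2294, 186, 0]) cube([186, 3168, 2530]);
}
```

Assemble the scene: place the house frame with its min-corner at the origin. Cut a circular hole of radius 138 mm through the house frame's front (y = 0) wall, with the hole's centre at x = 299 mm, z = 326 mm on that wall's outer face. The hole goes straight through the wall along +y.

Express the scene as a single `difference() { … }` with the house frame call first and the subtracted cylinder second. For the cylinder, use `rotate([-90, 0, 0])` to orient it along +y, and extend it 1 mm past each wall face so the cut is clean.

difference() {
  house_frame();
  translate([299, -1, 326]) rotate([-90, 0, 0]) cylinder(h = 188, r = 138);
}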